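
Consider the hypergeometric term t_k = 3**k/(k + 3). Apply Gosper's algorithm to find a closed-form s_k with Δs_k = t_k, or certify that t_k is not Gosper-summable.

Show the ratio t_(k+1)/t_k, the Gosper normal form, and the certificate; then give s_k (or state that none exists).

no hypergeometric antidifference exists

r(k) = 3*(k + 3)/(k + 4) after simplifying.
Gosper form: A/B · C(k+1)/C(k) with A=3*k + 9, B=k + 4, C=1.
Set up (3*k + 9)·f(k+1) − (k + 3)·f(k) − (1) = 0.
deg f ≤ -1 (via 1,1,0).
deg f ≤ -1 is impossible — no certificate.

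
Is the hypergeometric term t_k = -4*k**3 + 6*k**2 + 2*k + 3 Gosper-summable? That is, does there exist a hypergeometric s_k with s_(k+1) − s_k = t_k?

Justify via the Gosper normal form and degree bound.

Compute t_(k+1)/t_k: get (4*k**3 + 6*k**2 - 2*k - 7)/(4*k**3 - 6*k**2 - 2*k - 3).
Factor: A=1; B=1; C=k**3 - 3*k**2/2 - k/2 - 3/4.
Solve (1)·f(k+1) − (1)·f(k) = k**3 - 3*k**2/2 - k/2 - 3/4.
Bound: deg f ≤ 4.
A polynomial solution: f(k) = k*(k**3 - 4*k**2 + 3*k - 3)/4.
So s_k = (B(k−1)f/C)·t_k = (k*(k**3 - 4*k**2 + 3*k - 3)/(4*k**3 - 6*k**2 - 2*k - 3))·t_k = k*(-k**3 + 4*k**2 - 3*k + 3).
Verify: -4*k**3 + 6*k**2 + 2*k + 3 matches t_k.

Yes. s_k = k*(-k**3 + 4*k**2 - 3*k + 3).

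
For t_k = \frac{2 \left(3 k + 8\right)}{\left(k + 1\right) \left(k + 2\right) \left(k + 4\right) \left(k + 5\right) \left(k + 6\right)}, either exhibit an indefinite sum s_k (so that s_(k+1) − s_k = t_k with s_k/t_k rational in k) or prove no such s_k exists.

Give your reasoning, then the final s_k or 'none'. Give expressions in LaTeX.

s_k = \frac{k \left(k^{2} + 10 k + 29\right)}{10 \left(k^{3} + 10 k^{2} + 29 k + 20\right)}

The ratio is (k + 1)*(k + 4)*(3*k + 11)/((k + 3)*(k + 7)*(3*k + 8)).
Gosper form: A/B · C(k+1)/C(k) with A=k + 1, B=k + 7, C=k**2 + 17*k/3 + 8.
Need (k + 1)·f(k+1) − (k + 6)·f(k) = k**2 + 17*k/3 + 8.
deg f ≤ 5 (via 1,1,2).
Solving with deg f ≤ 5: f(k) = k*(k + 2)*(k + 3)*(k**2 + 10*k + 29)/60.
So s_k = (B(k−1)f/C)·t_k = (k*(k + 2)*(k + 6)*(k**2 + 10*k + 29)/(20*(3*k + 8)))·t_k = k*(k**2 + 10*k + 29)/(10*(k**3 + 10*k**2 + 29*k + 20)).
Δs = 2*(3*k + 8)/(k**5 + 18*k**4 + 121*k**3 + 372*k**2 + 508*k + 240), as required.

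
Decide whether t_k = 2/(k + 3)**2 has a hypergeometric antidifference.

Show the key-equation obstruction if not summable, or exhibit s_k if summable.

No. Not Gosper-summable.

Compute t_(k+1)/t_k: get (k + 3)**2/(k + 4)**2.
Take A(k)=k**2 + 6*k + 9, B(k)=k**2 + 8*k + 16, C(k)=1.
f must satisfy (k**2 + 6*k + 9)·f(k+1) − (k**2 + 6*k + 9)·f(k) = 1.
d = 0 from the (2,2,0) case.
f = c0 ⇒ A·f(k+1) − B(k−1)·f(k) − C = -1. The system {-1 = 0} is inconsistent; no antidifference.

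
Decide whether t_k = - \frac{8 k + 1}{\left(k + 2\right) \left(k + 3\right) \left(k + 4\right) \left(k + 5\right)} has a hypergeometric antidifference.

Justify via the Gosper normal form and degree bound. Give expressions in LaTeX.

Ratio r(k) = (k + 2)*(8*k + 9)/((k + 6)*(8*k + 1)).
Gosper form: A/B · C(k+1)/C(k) with A=k + 2, B=k + 6, C=k + 1/8.
Need (k + 2)·f(k+1) − (k + 5)·f(k) = k + 1/8.
Degrees (1,1,1) ⇒ d ≤ 3.
A polynomial solution: f(k) = k*(k**2 + 9*k - 6)/64.
R(k) = B(k−1)·f(k)/C(k) = k*(k + 5)*(k**2 + 9*k - 6)/(8*(8*k + 1)); s_k = R·t_k = k*(-k**2 - 9*k + 6)/(8*(k + 2)*(k + 3)*(k + 4)).
Check: Δs_k = (-8*k - 1)/(k**4 + 14*k**3 + 71*k**2 + 154*k + 120). ✓

Yes. s_k = \frac{k \left(- k^{2} - 9 k + 6\right)}{8 \left(k + 2\right) \left(k + 3\right) \left(k + 4\right)}.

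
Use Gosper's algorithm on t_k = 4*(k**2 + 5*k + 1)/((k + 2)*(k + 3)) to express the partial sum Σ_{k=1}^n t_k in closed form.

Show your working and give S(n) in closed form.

S(n) = 4*n*(3*n + 4)/(3*(n + 3))

r(k) = (k + 2)*(5*k + (k + 1)**2 + 6)/((k + 4)*(k**2 + 5*k + 1)) after simplifying.
Normal form (A,B,C) = (k + 2, k + 4, k**2 + 5*k + 1).
f must satisfy (k + 2)·f(k+1) − (k + 3)·f(k) = k**2 + 5*k + 1.
Degrees (1,1,2) ⇒ d ≤ 2.
A polynomial solution: f(k) = k*(2*k - 1)/2.
Get s_k = R·t_k = 2*k*(2*k - 1)/(k + 2) with R(k) = B(k−1)f(k)/C(k) = k*(k + 3)*(2*k - 1)/(2*(k**2 + 5*k + 1)).
Δs = 4*(k**2 + 5*k + 1)/(k**2 + 5*k + 6), as required.
s_(n+1) = 2*(2*n**2 + 3*n + 1)/(n + 3) and s_(1) = 2/3, so S(n) = 4*n*(3*n + 4)/(3*(n + 3)).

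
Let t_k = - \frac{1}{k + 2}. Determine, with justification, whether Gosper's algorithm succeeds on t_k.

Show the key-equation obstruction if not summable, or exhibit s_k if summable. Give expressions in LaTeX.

r(k) = (k + 2)/(k + 3) after simplifying.
Normal form (A,B,C) = (k + 2, k + 3, 1).
Set up (k + 2)·f(k+1) − (k + 2)·f(k) − (1) = 0.
deg f ≤ 0 (via 1,1,0).
f = c0 ⇒ A·f(k+1) − B(k−1)·f(k) − C = -1. The system {-1 = 0} is inconsistent; no antidifference.

No — the linear system for f has no solution.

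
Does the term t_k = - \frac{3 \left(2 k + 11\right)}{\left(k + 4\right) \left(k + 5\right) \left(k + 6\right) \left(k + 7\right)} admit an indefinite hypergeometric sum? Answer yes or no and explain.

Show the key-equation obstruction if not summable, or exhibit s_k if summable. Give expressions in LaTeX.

Yes. s_k = \frac{k \left(- k - 10\right)}{8 \left(k^{2} + 10 k + 24\right)}.

t_(k+1)/t_k = (k + 4)*(2*k + 13)/((k + 8)*(2*k + 11)).
Normal form (A,B,C) = (k + 4, k + 8, k + 11/2).
Set up (k + 4)·f(k+1) − (k + 7)·f(k) − (k + 11/2) = 0.
d = 3 from the (1,1,1) case.
Solve for f: f(k) = k*(k + 5)*(k + 10)/48 (degree 3 ≤ 3).
Get s_k = R·t_k = k*(-k - 10)/(8*(k**2 + 10*k + 24)) with R(k) = B(k−1)f(k)/C(k) = k*(k + 5)*(k + 7)*(k + 10)/(24*(2*k + 11)).
Δs = 3*(-2*k - 11)/(k**4 + 22*k**3 + 179*k**2 + 638*k + 840), as required.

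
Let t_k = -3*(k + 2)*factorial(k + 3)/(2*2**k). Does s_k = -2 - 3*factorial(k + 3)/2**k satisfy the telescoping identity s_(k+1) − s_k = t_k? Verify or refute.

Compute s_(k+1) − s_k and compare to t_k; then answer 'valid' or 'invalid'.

Valid: the claim telescopes to t_k.

s_(k+1) = -3*2**(-k - 1)*factorial(k + 4) - 2
s_(k+1) − s_k = -3*(k + 2)*factorial(k + 3)/(2*2**k)
(s_(k+1) − s_k) − t_k = 0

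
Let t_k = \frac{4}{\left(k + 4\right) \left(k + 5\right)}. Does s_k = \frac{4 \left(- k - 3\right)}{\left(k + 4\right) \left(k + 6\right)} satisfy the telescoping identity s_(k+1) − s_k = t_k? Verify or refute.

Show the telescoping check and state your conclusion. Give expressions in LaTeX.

s_(k+1) = 4*(-k - 4)/((k + 5)*(k + 7))
s_(k+1) − s_k = 4*(k**2 + 7*k + 9)/(k**4 + 22*k**3 + 179*k**2 + 638*k + 840)
(s_(k+1) − s_k) − t_k = 12*(-2*k - 11)/(k**4 + 22*k**3 + 179*k**2 + 638*k + 840)

Invalid: residual \frac{12 \left(- 2 k - 11\right)}{k^{4} + 22 k^{3} + 179 k^{2} + 638 k + 840} ≠ 0.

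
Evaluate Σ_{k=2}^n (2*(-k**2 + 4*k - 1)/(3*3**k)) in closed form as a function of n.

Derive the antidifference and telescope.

S(n) = 3**(-n - 2)*(2*3**n + 3*n**2 - 3*n - 6)

t_(k+1)/t_k = (k**2 - 2*k - 2)/(3*(k**2 - 4*k + 1)).
Normal form (A,B,C) = (1/3, 1, k**2 - 4*k + 1).
f must satisfy (1/3)·f(k+1) − (1)·f(k) = k**2 - 4*k + 1.
From deg A=0, deg B=0, deg C=2: d=2.
Solve for f: f(k) = -3*k*(k - 3)/2 (degree 2 ≤ 2).
Then R = B(k−1)f/C = -3*k*(k - 3)/(2*(k**2 - 4*k + 1)), so s_k = R(k)·t_k = k*(k - 3)/3**k.
Check: Δs_k = 2*(-k**2 + 4*k - 1)/(3*3**k). ✓
Telescope: S(n) = s_(n+1) − s_(2) = 3**(-n - 1)*(n**2 - n - 2) − (-2/9) = 3**(-n - 2)*(2*3**n + 3*n**2 - 3*n - 6).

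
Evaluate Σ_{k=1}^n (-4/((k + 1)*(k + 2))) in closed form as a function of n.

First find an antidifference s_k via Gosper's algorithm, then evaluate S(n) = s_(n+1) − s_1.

S(n) = -2*n/(n + 2)

Compute t_(k+1)/t_k: get (k + 1)/(k + 3).
Take A(k)=k + 1, B(k)=k + 3, C(k)=1.
Set up (k + 1)·f(k+1) − (k + 2)·f(k) − (1) = 0.
From deg A=1, deg B=1, deg C=0: d=1.
Coefficient equations give f(k) = k.
So s_k = (B(k−1)f/C)·t_k = (k*(k + 2))·t_k = -4*k/(k + 1).
Verify: -4/(k**2 + 3*k + 2) matches t_k.
Telescope: S(n) = s_(n+1) − s_(1) = 4*(-n - 1)/(n + 2) − (-2) = -2*n/(n + 2).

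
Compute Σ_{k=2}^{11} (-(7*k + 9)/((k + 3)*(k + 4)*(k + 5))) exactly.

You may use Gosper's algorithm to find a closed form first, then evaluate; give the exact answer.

Σ = -133/240

r(k) = (k + 3)*(7*k + 16)/((k + 6)*(7*k + 9)) after simplifying.
A = k + 3, B = k + 6, C = k + 9/7.
Need (k + 3)·f(k+1) − (k + 5)·f(k) = k + 9/7.
d = 2 from the (1,1,1) case.
Coefficient equations give f(k) = k*(5*k + 7)/28.
Certificate R = B(k−1)f/C = k*(k + 5)*(5*k + 7)/(4*(7*k + 9)) gives s_k = k*(-5*k - 7)/(4*(k + 3)*(k + 4)).
Check: Δs_k = (-7*k - 9)/(k**3 + 12*k**2 + 47*k + 60). ✓
Telescoping: Σ = s_(12) − s_(2) = -67/80 − (-17/60) = -133/240.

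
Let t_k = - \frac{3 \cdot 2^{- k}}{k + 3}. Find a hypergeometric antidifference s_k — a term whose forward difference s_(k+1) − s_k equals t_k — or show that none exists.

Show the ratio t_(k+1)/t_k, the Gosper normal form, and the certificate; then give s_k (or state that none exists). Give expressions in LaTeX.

Step 1: r(k) = (k + 3)/(2*(k + 4)).
A = k/2 + 3/2, B = k + 4, C = 1.
Need (k/2 + 3/2)·f(k+1) − (k + 3)·f(k) = 1.
From deg A=1, deg B=1, deg C=0: d=-1.
d = -1 < 0 ⇒ no nonzero polynomial f; not summable.

not Gosper-summable; s_k does not exist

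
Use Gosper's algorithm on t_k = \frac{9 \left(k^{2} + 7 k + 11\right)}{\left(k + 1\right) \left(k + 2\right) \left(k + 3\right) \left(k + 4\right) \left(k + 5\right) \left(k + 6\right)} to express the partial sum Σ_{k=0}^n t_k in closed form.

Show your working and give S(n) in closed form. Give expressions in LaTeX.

Step 1: r(k) = (k + 1)*(7*k + (k + 1)**2 + 18)/((k + 7)*(k**2 + 7*k + 11)).
Normal form (A,B,C) = (k + 1, k + 7, k**2 + 7*k + 11).
Set up (k + 1)·f(k+1) − (k + 6)·f(k) − (k**2 + 7*k + 11) = 0.
d = 5 from the (1,1,2) case.
A polynomial solution: f(k) = k*(k + 2)*(k + 4)*(k**2 + 9*k + 23)/45.
Then R = B(k−1)f/C = k*(k + 2)*(k + 4)*(k + 6)*(k**2 + 9*k + 23)/(45*(k**2 + 7*k + 11)), so s_k = R(k)·t_k = k*(k**2 + 9*k + 23)/(5*(k**3 + 9*k**2 + 23*k + 15)).
Check: Δs_k = 9*(k**2 + 7*k + 11)/(k**6 + 21*k**5 + 175*k**4 + 735*k**3 + 1624*k**2 + 1764*k + 720). ✓
Evaluate: s_(n+1) = (n**3 + 12*n**2 + 44*n + 33)/(5*(n**3 + 12*n**2 + 44*n + 48)); subtract s_(0) = 0 ⇒ S(n) = (n**3 + 12*n**2 + 44*n + 33)/(5*(n**3 + 12*n**2 + 44*n + 48)).

S(n) = \frac{n^{3} + 12 n^{2} + 44 n + 33}{5 \left(n^{3} + 12 n^{2} + 44 n + 48\right)}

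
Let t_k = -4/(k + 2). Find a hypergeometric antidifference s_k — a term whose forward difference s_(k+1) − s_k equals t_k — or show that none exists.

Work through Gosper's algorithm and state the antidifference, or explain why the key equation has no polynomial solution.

none — t_k is not Gosper-summable

Compute t_(k+1)/t_k: get (k + 2)/(k + 3).
Factor: A=k + 2; B=k + 3; C=1.
Need (k + 2)·f(k+1) − (k + 2)·f(k) = 1.
d = 0 from the (1,1,0) case.
Write f(k) = c0. Then LHS − RHS = -1, requiring -1 = 0: contradictory. No certificate.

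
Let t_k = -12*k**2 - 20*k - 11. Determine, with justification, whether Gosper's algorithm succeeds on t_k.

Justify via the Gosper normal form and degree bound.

Step 1: r(k) = (12*k**2 + 44*k + 43)/(12*k**2 + 20*k + 11).
A = 1, B = 1, C = k**2 + 5*k/3 + 11/12.
Need (1)·f(k+1) − (1)·f(k) = k**2 + 5*k/3 + 11/12.
d = 3 from the (0,0,2) case.
Solving with deg f ≤ 3: f(k) = k*(4*k**2 + 4*k + 3)/12.
Certificate R = B(k−1)f/C = k*(4*k**2 + 4*k + 3)/(12*k**2 + 20*k + 11) gives s_k = k*(-4*k**2 - 4*k - 3).
Verify: -12*k**2 - 20*k - 11 matches t_k.

Yes. s_k = k*(-4*k**2 - 4*k - 3).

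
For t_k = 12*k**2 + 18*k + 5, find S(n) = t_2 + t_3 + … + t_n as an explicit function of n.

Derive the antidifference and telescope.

Compute t_(k+1)/t_k: get (12*k**2 + 42*k + 35)/(12*k**2 + 18*k + 5).
A = 1, B = 1, C = k**2 + 3*k/2 + 5/12.
Key eq: (1)·f(k+1) = (1)·f(k) + (k**2 + 3*k/2 + 5/12).
deg f ≤ 3 (via 0,0,2).
A polynomial solution: f(k) = k*(4*k**2 + 3*k - 2)/12.
R(k) = B(k−1)·f(k)/C(k) = k*(4*k**2 + 3*k - 2)/(12*k**2 + 18*k + 5); s_k = R·t_k = k*(4*k**2 + 3*k - 2).
Check: Δs_k = 12*k**2 + 18*k + 5. ✓
Evaluate: s_(n+1) = 4*n**3 + 15*n**2 + 16*n + 5; subtract s_(2) = 40 ⇒ S(n) = 4*n**3 + 15*n**2 + 16*n - 35.

S(n) = 4*n**3 + 15*n**2 + 16*n - 35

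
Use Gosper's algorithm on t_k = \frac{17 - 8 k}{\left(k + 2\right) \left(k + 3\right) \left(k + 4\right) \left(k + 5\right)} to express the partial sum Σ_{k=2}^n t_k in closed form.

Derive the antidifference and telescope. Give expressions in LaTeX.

Compute t_(k+1)/t_k: get (k + 2)*(8*k - 9)/((k + 6)*(8*k - 17)).
Factor: A=k + 2; B=k + 6; C=k - 17/8.
Need (k + 2)·f(k+1) − (k + 5)·f(k) = k - 17/8.
From deg A=1, deg B=1, deg C=1: d=3.
Solve for f: f(k) = -k*(k**2 + 9*k + 58)/64 (degree 3 ≤ 3).
Then R = B(k−1)f/C = -k*(k + 5)*(k**2 + 9*k + 58)/(8*(8*k - 17)), so s_k = R(k)·t_k = k*(k**2 + 9*k + 58)/(8*(k + 2)*(k + 3)*(k + 4)).
Check: Δs_k = (17 - 8*k)/(k**4 + 14*k**3 + 71*k**2 + 154*k + 120). ✓
Evaluate: s_(n+1) = (n**3 + 12*n**2 + 79*n + 68)/(8*(n**3 + 12*n**2 + 47*n + 60)); subtract s_(2) = 1/6 ⇒ S(n) = (-n**3 - 12*n**2 + 49*n - 36)/(24*(n**3 + 12*n**2 + 47*n + 60)).

S(n) = \frac{- n^{3} - 12 n^{2} + 49 n - 36}{24 \left(n^{3} + 12 n^{2} + 47 n + 60\right)}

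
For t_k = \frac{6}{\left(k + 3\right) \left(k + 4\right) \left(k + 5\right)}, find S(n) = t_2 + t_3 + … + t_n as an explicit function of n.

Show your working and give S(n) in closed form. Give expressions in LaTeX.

S(n) = \frac{n^{2} + 9 n - 10}{10 \left(n^{2} + 9 n + 20\right)}

r(k) = (k + 3)/(k + 6) after simplifying.
A = k + 3, B = k + 6, C = 1.
Need (k + 3)·f(k+1) − (k + 5)·f(k) = 1.
deg f ≤ 2 (via 1,1,0).
Coefficient equations give f(k) = k*(k + 7)/24.
Then R = B(k−1)f/C = k*(k + 5)*(k + 7)/24, so s_k = R(k)·t_k = k*(k + 7)/(4*(k + 3)*(k + 4)).
Verify: 6/(k**3 + 12*k**2 + 47*k + 60) matches t_k.
Σ_(k=2)^n t_k = s_(n+1) − s_(2) = ((n**2 + 9*n + 8)/(4*(n**2 + 9*n + 20))) − (3/20), i.e. (n**2 + 9*n - 10)/(10*(n**2 + 9*n + 20)).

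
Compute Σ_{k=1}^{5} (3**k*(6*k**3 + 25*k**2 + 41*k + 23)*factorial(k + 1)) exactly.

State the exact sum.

The ratio is 3*(6*k**4 + 55*k**3 + 195*k**2 + 313*k + 190)/(6*k**3 + 25*k**2 + 41*k + 23).
Take A(k)=3*k + 6, B(k)=1, C(k)=k**3 + 25*k**2/6 + 41*k/6 + 23/6.
Solve (3*k + 6)·f(k+1) − (1)·f(k) = k**3 + 25*k**2/6 + 41*k/6 + 23/6.
Bound: deg f ≤ 2.
Coefficient equations give f(k) = (2*k**2 + k + 1)/6.
Certificate R = B(k−1)f/C = (2*k**2 + k + 1)/(6*k**3 + 25*k**2 + 41*k + 23) gives s_k = 3**k*(2*k**2 + k + 1)*factorial(k + 1).
s_(k+1) − s_k = 3**k*(6*k**3 + 25*k**2 + 41*k + 23)*factorial(k + 1) = t_k.
Sum = s_(6) − s_(1); s_(6) = 290258640, s_(1) = 24 ⇒ 290258616.

Σ = 290258616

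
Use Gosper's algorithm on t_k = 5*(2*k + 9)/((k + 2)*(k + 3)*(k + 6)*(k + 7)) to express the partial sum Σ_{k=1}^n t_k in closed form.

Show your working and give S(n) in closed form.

Ratio r(k) = (k + 2)*(k + 6)*(2*k + 11)/((k + 4)*(k + 8)*(2*k + 9)).
Take A(k)=k + 2, B(k)=k + 8, C(k)=k**3 + 27*k**2/2 + 121*k/2 + 90.
Key eq: (k + 2)·f(k+1) = (k + 7)·f(k) + (k**3 + 27*k**2/2 + 121*k/2 + 90).
d = 5 from the (1,1,3) case.
Solve for f: f(k) = k*(k + 3)*(k + 4)*(k + 5)*(k + 8)/24 (degree 5 ≤ 5).
R(k) = B(k−1)·f(k)/C(k) = k*(k + 3)*(k + 7)*(k + 8)/(12*(2*k + 9)); s_k = R·t_k = 5*k*(k + 8)/(12*(k**2 + 8*k + 12)).
Verify: 5*(2*k + 9)/(k**4 + 18*k**3 + 113*k**2 + 288*k + 252) matches t_k.
Telescope: S(n) = s_(n+1) − s_(1) = 5*(n**2 + 10*n + 9)/(12*(n**2 + 10*n + 21)) − (5/28) = 5*n*(n + 10)/(21*(n**2 + 10*n + 21)).

S(n) = 5*n*(n + 10)/(21*(n**2 + 10*n + 21))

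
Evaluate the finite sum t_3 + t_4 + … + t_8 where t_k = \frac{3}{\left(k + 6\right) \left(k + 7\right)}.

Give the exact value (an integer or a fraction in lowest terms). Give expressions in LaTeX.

Σ = 2/15

Ratio r(k) = (k + 6)/(k + 8).
So A=k + 6 and B=k + 8, with C=1.
f must satisfy (k + 6)·f(k+1) − (k + 7)·f(k) = 1.
d = 1 from the (1,1,0) case.
Coefficient equations give f(k) = k/6.
Then R = B(k−1)f/C = k*(k + 7)/6, so s_k = R(k)·t_k = k/(2*(k + 6)).
Δs = 3/(k**2 + 13*k + 42), as required.
Telescoping: Σ = s_(9) − s_(3) = 3/10 − (1/6) = 2/15.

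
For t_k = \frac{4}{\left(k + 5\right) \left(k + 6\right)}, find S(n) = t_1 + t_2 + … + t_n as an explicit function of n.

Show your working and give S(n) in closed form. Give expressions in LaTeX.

S(n) = \frac{2 n}{3 \left(n + 6\right)}

Compute t_(k+1)/t_k: get (k + 5)/(k + 7).
Normal form (A,B,C) = (k + 5, k + 7, 1).
f must satisfy (k + 5)·f(k+1) − (k + 6)·f(k) = 1.
Bound: deg f ≤ 1.
Solving with deg f ≤ 1: f(k) = k/5.
Then R = B(k−1)f/C = k*(k + 6)/5, so s_k = R(k)·t_k = 4*k/(5*(k + 5)).
Verify: 4/(k**2 + 11*k + 30) matches t_k.
Evaluate: s_(n+1) = 4*(n + 1)/(5*(n + 6)); subtract s_(1) = 2/15 ⇒ S(n) = 2*n/(3*(n + 6)).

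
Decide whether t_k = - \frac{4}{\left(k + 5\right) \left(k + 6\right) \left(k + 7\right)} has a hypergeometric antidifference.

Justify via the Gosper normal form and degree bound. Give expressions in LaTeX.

t_(k+1)/t_k = (k + 5)/(k + 8).
Take A(k)=k + 5, B(k)=k + 8, C(k)=1.
Need (k + 5)·f(k+1) − (k + 7)·f(k) = 1.
Degrees (1,1,0) ⇒ d ≤ 2.
Coefficient equations give f(k) = k*(k + 11)/60.
Get s_k = R·t_k = k*(-k - 11)/(15*(k + 5)*(k + 6)) with R(k) = B(k−1)f(k)/C(k) = k*(k + 7)*(k + 11)/60.
Check: Δs_k = -4/(k**3 + 18*k**2 + 107*k + 210). ✓

Yes. s_k = \frac{k \left(- k - 11\right)}{15 \left(k + 5\right) \left(k + 6\right)}.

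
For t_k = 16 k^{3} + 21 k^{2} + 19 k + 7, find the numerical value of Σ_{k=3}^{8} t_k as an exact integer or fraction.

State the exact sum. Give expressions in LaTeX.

Σ = 25440

Compute t_(k+1)/t_k: get (16*k**3 + 69*k**2 + 109*k + 63)/(16*k**3 + 21*k**2 + 19*k + 7).
So A=1 and B=1, with C=k**3 + 21*k**2/16 + 19*k/16 + 7/16.
Key eq: (1)·f(k+1) = (1)·f(k) + (k**3 + 21*k**2/16 + 19*k/16 + 7/16).
Bound: deg f ≤ 4.
Match coefficients ⇒ f(k) = k*(4*k**3 - k**2 + 3*k + 1)/16.
So s_k = (B(k−1)f/C)·t_k = (k*(4*k**3 - k**2 + 3*k + 1)/(16*k**3 + 21*k**2 + 19*k + 7))·t_k = k*(4*k**3 - k**2 + 3*k + 1).
s_(k+1) − s_k = 16*k**3 + 21*k**2 + 19*k + 7 = t_k.
Evaluate s at k=9 and k=3: 25767 and 327; difference 25440.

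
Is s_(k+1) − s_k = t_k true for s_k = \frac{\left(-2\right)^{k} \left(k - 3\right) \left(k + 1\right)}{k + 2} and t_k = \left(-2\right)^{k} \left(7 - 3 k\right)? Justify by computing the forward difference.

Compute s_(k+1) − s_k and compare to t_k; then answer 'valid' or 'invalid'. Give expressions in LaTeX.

Invalid: residual \frac{\left(-2\right)^{k} \left(3 k^{2} - 17\right)}{k^{2} + 5 k + 6} ≠ 0.

s_(k+1) = (-2)**(k + 1)*(k**2 - 4)/(k + 3)
s_(k+1) − s_k = (-2)**k*(-3*k**3 - 5*k**2 + 17*k + 25)/(k**2 + 5*k + 6)
(s_(k+1) − s_k) − t_k = (-2)**k*(3*k**2 - 17)/(k**2 + 5*k + 6)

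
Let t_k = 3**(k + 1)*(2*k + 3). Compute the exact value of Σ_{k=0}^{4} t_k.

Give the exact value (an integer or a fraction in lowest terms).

Σ = 3645

Step 1: r(k) = 3*(2*k + 5)/(2*k + 3).
A = 3, B = 1, C = k + 3/2.
Need (3)·f(k+1) − (1)·f(k) = k + 3/2.
Bound: deg f ≤ 1.
A polynomial solution: f(k) = k/2.
R(k) = B(k−1)·f(k)/C(k) = k/(2*k + 3); s_k = R·t_k = 3**(k + 1)*k.
Check: Δs_k = 3**(k + 1)*(2*k + 3). ✓
Sum = s_(5) − s_(0); s_(5) = 3645, s_(0) = 0 ⇒ 3645.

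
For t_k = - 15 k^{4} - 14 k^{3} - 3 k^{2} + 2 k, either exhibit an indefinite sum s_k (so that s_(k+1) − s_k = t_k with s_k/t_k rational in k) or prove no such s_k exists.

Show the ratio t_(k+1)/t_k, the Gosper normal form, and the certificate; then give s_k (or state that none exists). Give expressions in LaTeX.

r(k) = (15*k**4 + 74*k**3 + 135*k**2 + 106*k + 30)/(k*(15*k**3 + 14*k**2 + 3*k - 2)) after simplifying.
So A=1 and B=1, with C=k**4 + 14*k**3/15 + k**2/5 - 2*k/15.
Need (1)·f(k+1) − (1)·f(k) = k**4 + 14*k**3/15 + k**2/5 - 2*k/15.
deg f ≤ 5 (via 0,0,4).
Match coefficients ⇒ f(k) = k*(k - 1)*(3*k**3 - k**2 - 2*k - 1)/15.
Get s_k = R·t_k = k*(-3*k**4 + 4*k**3 + k**2 - k - 1) with R(k) = B(k−1)f(k)/C(k) = (k - 1)*(3*k**3 - k**2 - 2*k - 1)/(15*k**3 + 14*k**2 + 3*k - 2).
Verify: k*(-15*k**3 - 14*k**2 - 3*k + 2) matches t_k.

s_k = k \left(- 3 k^{4} + 4 k^{3} + k^{2} - k - 1\right)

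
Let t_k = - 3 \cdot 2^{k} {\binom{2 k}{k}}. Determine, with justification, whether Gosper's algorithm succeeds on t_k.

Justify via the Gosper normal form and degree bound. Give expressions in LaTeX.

t_(k+1)/t_k = 4*(2*k + 1)/(k + 1).
Normal form (A,B,C) = (8*k + 4, k + 1, 1).
Need (8*k + 4)·f(k+1) − (k)·f(k) = 1.
deg f ≤ -1 (via 1,1,0).
deg f ≤ -1 is impossible — no certificate.

No; the degree bound rules out any f.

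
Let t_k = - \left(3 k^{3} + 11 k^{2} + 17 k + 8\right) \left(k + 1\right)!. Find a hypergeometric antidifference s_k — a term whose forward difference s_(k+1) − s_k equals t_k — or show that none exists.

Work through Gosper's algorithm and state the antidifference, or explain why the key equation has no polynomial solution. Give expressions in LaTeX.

Ratio r(k) = (3*k**4 + 26*k**3 + 88*k**2 + 135*k + 78)/(3*k**3 + 11*k**2 + 17*k + 8).
Take A(k)=k + 2, B(k)=1, C(k)=k**3 + 11*k**2/3 + 17*k/3 + 8/3.
Need (k + 2)·f(k+1) − (1)·f(k) = k**3 + 11*k**2/3 + 17*k/3 + 8/3.
Bound: deg f ≤ 2.
Coefficient equations give f(k) = (3*k**2 + 2*k - 2)/3.
Get s_k = R·t_k = -(3*k**2 + 2*k - 2)*factorial(k + 1) with R(k) = B(k−1)f(k)/C(k) = (3*k**2 + 2*k - 2)/(3*k**3 + 11*k**2 + 17*k + 8).
s_(k+1) − s_k = -(3*k**3 + 11*k**2 + 17*k + 8)*factorial(k + 1) = t_k.

s_k = - \left(3 k^{2} + 2 k - 2\right) \left(k + 1\right)!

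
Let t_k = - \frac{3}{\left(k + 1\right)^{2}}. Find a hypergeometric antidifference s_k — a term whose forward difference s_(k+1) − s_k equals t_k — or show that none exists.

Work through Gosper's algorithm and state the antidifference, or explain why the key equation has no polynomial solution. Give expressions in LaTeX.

no hypergeometric antidifference exists

Ratio r(k) = (k + 1)**2/(k + 2)**2.
So A=k**2 + 2*k + 1 and B=k**2 + 4*k + 4, with C=1.
Key eq: (k**2 + 2*k + 1)·f(k+1) = (k**2 + 2*k + 1)·f(k) + (1).
deg f ≤ 0 (via 2,2,0).
f = c0 ⇒ A·f(k+1) − B(k−1)·f(k) − C = -1. The system {-1 = 0} is inconsistent; no antidifference.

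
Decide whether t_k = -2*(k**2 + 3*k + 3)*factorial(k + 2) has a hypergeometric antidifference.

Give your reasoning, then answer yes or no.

Yes. s_k = -2*k*factorial(k + 2).

Ratio r(k) = (k + 3)*(3*k + (k + 1)**2 + 6)/(k**2 + 3*k + 3).
A = k + 3, B = 1, C = k**2 + 3*k + 3.
Set up (k + 3)·f(k+1) − (1)·f(k) − (k**2 + 3*k + 3) = 0.
deg f ≤ 1 (via 1,0,2).
Solving with deg f ≤ 1: f(k) = k.
Then R = B(k−1)f/C = k/(k**2 + 3*k + 3), so s_k = R(k)·t_k = -2*k*factorial(k + 2).
Verify: -2*(k**2 + 3*k + 3)*factorial(k + 2) matches t_k.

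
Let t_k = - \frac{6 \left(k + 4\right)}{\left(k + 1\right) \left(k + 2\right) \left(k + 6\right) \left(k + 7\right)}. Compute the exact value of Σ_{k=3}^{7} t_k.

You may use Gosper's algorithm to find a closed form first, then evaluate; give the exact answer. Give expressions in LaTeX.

Σ = -5/84

Compute t_(k+1)/t_k: get (k + 1)*(k + 5)*(k + 6)/((k + 3)*(k + 4)*(k + 8)).
A = k + 1, B = k + 8, C = k**4 + 16*k**3 + 95*k**2 + 248*k + 240.
Solve (k + 1)·f(k+1) − (k + 7)·f(k) = k**4 + 16*k**3 + 95*k**2 + 248*k + 240.
Bound: deg f ≤ 6.
Solve for f: f(k) = k*(k + 2)*(k + 3)*(k + 4)*(k + 5)*(k + 7)/12 (degree 6 ≤ 6).
So s_k = (B(k−1)f/C)·t_k = (k*(k + 2)*(k + 7)**2/(12*(k + 4)))·t_k = k*(-k - 7)/(2*(k**2 + 7*k + 6)).
Verify: 6*(-k - 4)/(k**4 + 16*k**3 + 83*k**2 + 152*k + 84) matches t_k.
Evaluate s at k=8 and k=3: -10/21 and -5/12; difference -5/84.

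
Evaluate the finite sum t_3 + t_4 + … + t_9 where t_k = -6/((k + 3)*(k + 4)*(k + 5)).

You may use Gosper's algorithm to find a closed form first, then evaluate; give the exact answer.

Compute t_(k+1)/t_k: get (k + 3)/(k + 6).
Take A(k)=k + 3, B(k)=k + 6, C(k)=1.
Set up (k + 3)·f(k+1) − (k + 5)·f(k) − (1) = 0.
Degrees (1,1,0) ⇒ d ≤ 2.
A polynomial solution: f(k) = k*(k + 7)/24.
Then R = B(k−1)f/C = k*(k + 5)*(k + 7)/24, so s_k = R(k)·t_k = k*(-k - 7)/(4*(k + 3)*(k + 4)).
s_(k+1) − s_k = -6/(k**3 + 12*k**2 + 47*k + 60) = t_k.
Σ_(k=3)^(9) t_k = s_(10) − s_(3) = -85/364 − (-5/28) = -5/91.

Σ = -5/91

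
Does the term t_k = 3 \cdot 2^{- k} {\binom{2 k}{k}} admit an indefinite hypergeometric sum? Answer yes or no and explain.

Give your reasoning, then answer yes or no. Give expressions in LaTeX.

No; the degree bound rules out any f.

r(k) = (2*k + 1)/(k + 1) after simplifying.
So A=2*k + 1 and B=k + 1, with C=1.
Need (2*k + 1)·f(k+1) − (k)·f(k) = 1.
d = -1 from the (1,1,0) case.
d = -1 < 0 ⇒ no nonzero polynomial f; not summable.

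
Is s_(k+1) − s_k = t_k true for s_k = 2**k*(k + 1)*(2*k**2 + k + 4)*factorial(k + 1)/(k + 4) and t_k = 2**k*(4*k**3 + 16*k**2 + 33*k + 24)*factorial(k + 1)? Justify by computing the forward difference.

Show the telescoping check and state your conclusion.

Invalid: residual -3*2**k*(4*k**4 + 32*k**3 + 95*k**2 + 155*k + 92)*factorial(k + 1)/((k + 4)*(k + 5)) ≠ 0.

s_(k+1) = 2**(k + 1)*(k + 2)*(2*k**2 + 5*k + 7)*factorial(k + 2)/(k + 5)
s_(k+1) − s_k = 2**k*(4*k**5 + 40*k**4 + 161*k**3 + 356*k**2 + 411*k + 204)*factorial(k + 1)/((k + 4)*(k + 5))
(s_(k+1) − s_k) − t_k = -3*2**k*(4*k**4 + 32*k**3 + 95*k**2 + 155*k + 92)*factorial(k + 1)/((k + 4)*(k + 5))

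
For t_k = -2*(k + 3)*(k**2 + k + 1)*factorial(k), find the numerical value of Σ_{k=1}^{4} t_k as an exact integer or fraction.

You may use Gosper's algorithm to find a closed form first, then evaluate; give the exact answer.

Σ = -8156

Ratio r(k) = (k + 1)*(k + 4)*(k + (k + 1)**2 + 2)/((k + 3)*(k**2 + k + 1)).
Gosper form: A/B · C(k+1)/C(k) with A=k + 1, B=1, C=k**3 + 4*k**2 + 4*k + 3.
Key eq: (k + 1)·f(k+1) = (1)·f(k) + (k**3 + 4*k**2 + 4*k + 3).
deg f ≤ 2 (via 1,0,3).
A polynomial solution: f(k) = k**2 + 2*k - 1.
Get s_k = R·t_k = -2*(k**2 + 2*k - 1)*factorial(k) with R(k) = B(k−1)f(k)/C(k) = (k**2 + 2*k - 1)/((k + 3)*(k**2 + k + 1)).
Δs = -2*(k + 3)*(k**2 + k + 1)*factorial(k), as required.
Telescoping: Σ = s_(5) − s_(1) = -8160 − (-4) = -8156.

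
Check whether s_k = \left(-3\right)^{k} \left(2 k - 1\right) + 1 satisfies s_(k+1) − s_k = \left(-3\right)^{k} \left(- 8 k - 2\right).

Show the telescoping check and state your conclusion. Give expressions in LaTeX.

s_(k+1) = (-3)**(k + 1)*(2*k + 1) + 1
s_(k+1) − s_k = (-3)**k*(-8*k - 2)
(s_(k+1) − s_k) − t_k = 0

valid (s_(k+1) − s_k reduces to t_k)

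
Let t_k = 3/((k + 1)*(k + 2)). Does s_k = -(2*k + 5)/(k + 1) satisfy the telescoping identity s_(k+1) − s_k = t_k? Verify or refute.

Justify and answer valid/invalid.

Valid — Δs_k = t_k.

s_(k+1) = (-2*k - 7)/(k + 2)
s_(k+1) − s_k = 3/(k**2 + 3*k + 2)
(s_(k+1) − s_k) − t_k = 0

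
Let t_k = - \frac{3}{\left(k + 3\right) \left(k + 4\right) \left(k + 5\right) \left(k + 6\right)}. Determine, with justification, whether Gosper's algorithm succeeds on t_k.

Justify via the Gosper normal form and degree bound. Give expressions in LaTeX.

Yes. s_k = \frac{k \left(- k^{2} - 12 k - 47\right)}{60 \left(k + 3\right) \left(k + 4\right) \left(k + 5\right)}.

t_(k+1)/t_k = (k + 3)/(k + 7).
Gosper form: A/B · C(k+1)/C(k) with A=k + 3, B=k + 7, C=1.
Key eq: (k + 3)·f(k+1) = (k + 6)·f(k) + (1).
Bound: deg f ≤ 3.
A polynomial solution: f(k) = k*(k**2 + 12*k + 47)/180.
Get s_k = R·t_k = k*(-k**2 - 12*k - 47)/(60*(k + 3)*(k + 4)*(k + 5)) with R(k) = B(k−1)f(k)/C(k) = k*(k + 6)*(k**2 + 12*k + 47)/180.
Verify: -3/(k**4 + 18*k**3 + 119*k**2 + 342*k + 360) matches t_k.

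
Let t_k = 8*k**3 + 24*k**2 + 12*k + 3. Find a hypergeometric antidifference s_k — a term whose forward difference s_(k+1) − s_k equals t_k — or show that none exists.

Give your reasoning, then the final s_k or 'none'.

The ratio is (8*k**3 + 48*k**2 + 84*k + 47)/(8*k**3 + 24*k**2 + 12*k + 3).
A = 1, B = 1, C = k**3 + 3*k**2 + 3*k/2 + 3/8.
f must satisfy (1)·f(k+1) − (1)·f(k) = k**3 + 3*k**2 + 3*k/2 + 3/8.
Degrees (0,0,3) ⇒ d ≤ 4.
Coefficient equations give f(k) = k*(2*k**3 + 4*k**2 - 4*k + 1)/8.
R(k) = B(k−1)·f(k)/C(k) = k*(2*k**3 + 4*k**2 - 4*k + 1)/(8*k**3 + 24*k**2 + 12*k + 3); s_k = R·t_k = k*(2*k**3 + 4*k**2 - 4*k + 1).
Verify: 8*k**3 + 24*k**2 + 12*k + 3 matches t_k.

s_k = k*(2*k**3 + 4*k**2 - 4*k + 1)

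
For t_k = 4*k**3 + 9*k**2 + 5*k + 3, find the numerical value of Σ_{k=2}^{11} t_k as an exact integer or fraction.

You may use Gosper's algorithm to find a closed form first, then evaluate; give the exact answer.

Ratio r(k) = (4*k**3 + 21*k**2 + 35*k + 21)/(4*k**3 + 9*k**2 + 5*k + 3).
Take A(k)=1, B(k)=1, C(k)=k**3 + 9*k**2/4 + 5*k/4 + 3/4.
Key eq: (1)·f(k+1) = (1)·f(k) + (k**3 + 9*k**2/4 + 5*k/4 + 3/4).
deg f ≤ 4 (via 0,0,3).
Solving with deg f ≤ 4: f(k) = k*(k + 2)*(k**2 - k + 1)/4.
Then R = B(k−1)f/C = k*(k + 2)*(k**2 - k + 1)/(4*k**3 + 9*k**2 + 5*k + 3), so s_k = R(k)·t_k = k*(k**3 + k**2 - k + 2).
Verify: 4*k**3 + 9*k**2 + 5*k + 3 matches t_k.
Sum = s_(12) − s_(2); s_(12) = 22344, s_(2) = 24 ⇒ 22320.

Σ = 22320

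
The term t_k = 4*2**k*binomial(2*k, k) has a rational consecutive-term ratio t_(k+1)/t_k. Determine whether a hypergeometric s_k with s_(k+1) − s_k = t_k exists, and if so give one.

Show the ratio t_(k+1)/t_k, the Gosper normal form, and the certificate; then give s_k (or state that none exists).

none — t_k is not Gosper-summable

Ratio r(k) = 4*(2*k + 1)/(k + 1).
Factor: A=8*k + 4; B=k + 1; C=1.
Solve (8*k + 4)·f(k+1) − (k)·f(k) = 1.
From deg A=1, deg B=1, deg C=0: d=-1.
Bound -1 < 0, so the key equation has no polynomial solution.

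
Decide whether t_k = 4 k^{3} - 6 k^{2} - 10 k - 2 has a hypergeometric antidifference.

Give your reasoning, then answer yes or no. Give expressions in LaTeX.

Compute t_(k+1)/t_k: get (2*k**3 + 3*k**2 - 5*k - 7)/(2*k**3 - 3*k**2 - 5*k - 1).
A = 1, B = 1, C = k**3 - 3*k**2/2 - 5*k/2 - 1/2.
Key eq: (1)·f(k+1) = (1)·f(k) + (k**3 - 3*k**2/2 - 5*k/2 - 1/2).
deg f ≤ 4 (via 0,0,3).
Solve for f: f(k) = k*(k**3 - 4*k**2 - k + 2)/4 (degree 4 ≤ 4).
Get s_k = R·t_k = k*(k**3 - 4*k**2 - k + 2) with R(k) = B(k−1)f(k)/C(k) = k*(k**3 - 4*k**2 - k + 2)/(2*(2*k**3 - 3*k**2 - 5*k - 1)).
Check: Δs_k = 4*k**3 - 6*k**2 - 10*k - 2. ✓

Yes. s_k = k \left(k^{3} - 4 k^{2} - k + 2\right).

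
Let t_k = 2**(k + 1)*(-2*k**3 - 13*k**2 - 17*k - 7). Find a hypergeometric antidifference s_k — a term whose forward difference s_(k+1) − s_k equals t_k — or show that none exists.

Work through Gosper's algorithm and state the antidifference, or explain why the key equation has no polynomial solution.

r(k) = 2*(2*k**3 + 19*k**2 + 49*k + 39)/(2*k**3 + 13*k**2 + 17*k + 7) after simplifying.
Normal form (A,B,C) = (2, 1, k**3 + 13*k**2/2 + 17*k/2 + 7/2).
f must satisfy (2)·f(k+1) − (1)·f(k) = k**3 + 13*k**2/2 + 17*k/2 + 7/2.
Bound: deg f ≤ 3.
A polynomial solution: f(k) = (2*k - 1)*(k**2 + k + 1)/2.
R(k) = B(k−1)·f(k)/C(k) = (2*k - 1)*(k**2 + k + 1)/(2*k**3 + 13*k**2 + 17*k + 7); s_k = R·t_k = 2**(k + 1)*(-2*k**3 - k**2 - k + 1).
Verify: 2**(k + 1)*(-2*k**3 - 13*k**2 - 17*k - 7) matches t_k.

s_k = 2**(k + 1)*(-2*k**3 - k**2 - k + 1)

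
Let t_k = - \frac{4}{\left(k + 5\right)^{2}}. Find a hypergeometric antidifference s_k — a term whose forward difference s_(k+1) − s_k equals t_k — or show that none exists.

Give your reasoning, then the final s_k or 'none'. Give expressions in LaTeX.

not Gosper-summable; s_k does not exist

Ratio r(k) = (k + 5)**2/(k + 6)**2.
Normal form (A,B,C) = (k**2 + 10*k + 25, k**2 + 12*k + 36, 1).
Set up (k**2 + 10*k + 25)·f(k+1) − (k**2 + 10*k + 25)·f(k) − (1) = 0.
d = 0 from the (2,2,0) case.
Generic f = c0 gives residual -1; -1 = 0 cannot hold, so t_k is not Gosper-summable.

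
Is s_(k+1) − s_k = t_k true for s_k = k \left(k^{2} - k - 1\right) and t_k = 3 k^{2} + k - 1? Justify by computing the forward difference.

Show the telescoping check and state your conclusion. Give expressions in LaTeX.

Valid: the claim telescopes to t_k.

s_(k+1) = k**3 + 2*k**2 - 1
s_(k+1) − s_k = 3*k**2 + k - 1
(s_(k+1) − s_k) − t_k = 0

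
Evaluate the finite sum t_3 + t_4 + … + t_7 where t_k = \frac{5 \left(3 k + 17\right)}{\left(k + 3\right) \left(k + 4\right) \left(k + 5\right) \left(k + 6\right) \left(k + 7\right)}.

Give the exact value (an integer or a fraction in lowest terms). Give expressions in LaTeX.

Σ = 25/2376

Ratio r(k) = (k + 3)*(3*k + 20)/((k + 8)*(3*k + 17)).
Take A(k)=k + 3, B(k)=k + 8, C(k)=k + 17/3.
Solve (k + 3)·f(k+1) − (k + 7)·f(k) = k + 17/3.
Degrees (1,1,1) ⇒ d ≤ 4.
Match coefficients ⇒ f(k) = k*(k + 5)*(k**2 + 13*k + 54)/216.
Then R = B(k−1)f/C = k*(k + 5)*(k + 7)*(k**2 + 13*k + 54)/(72*(3*k + 17)), so s_k = R(k)·t_k = 5*k*(k**2 + 13*k + 54)/(72*(k**3 + 13*k**2 + 54*k + 72)).
Check: Δs_k = 5*(3*k + 17)/(k**5 + 25*k**4 + 245*k**3 + 1175*k**2 + 2754*k + 2520). ✓
Evaluate s at k=8 and k=3: 185/2772 and 85/1512; difference 25/2376.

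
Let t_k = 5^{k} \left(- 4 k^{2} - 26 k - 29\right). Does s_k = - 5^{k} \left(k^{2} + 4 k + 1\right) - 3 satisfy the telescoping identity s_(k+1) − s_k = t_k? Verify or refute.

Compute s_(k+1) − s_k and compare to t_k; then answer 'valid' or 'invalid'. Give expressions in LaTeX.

s_(k+1) = -5*5**k*(4*k + (k + 1)**2 + 5) - 3
s_(k+1) − s_k = 5**k*(-4*k**2 - 26*k - 29)
(s_(k+1) − s_k) − t_k = 0

valid; difference matches t_k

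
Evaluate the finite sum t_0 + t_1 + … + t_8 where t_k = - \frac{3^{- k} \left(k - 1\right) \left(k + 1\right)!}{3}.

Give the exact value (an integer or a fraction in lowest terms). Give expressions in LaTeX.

t_(k+1)/t_k = k*(k + 2)/(3*(k - 1)).
Take A(k)=k/3 + 2/3, B(k)=1, C(k)=k - 1.
Solve (k/3 + 2/3)·f(k+1) − (1)·f(k) = k - 1.
Bound: deg f ≤ 0.
Match coefficients ⇒ f(k) = 3.
Get s_k = R·t_k = -factorial(k + 1)/3**k with R(k) = B(k−1)f(k)/C(k) = 3/(k - 1).
s_(k+1) − s_k = -(k - 1)*factorial(k + 1)/(3*3**k) = t_k.
Telescoping: Σ = s_(9) − s_(0) = -44800/243 − (-1) = -44557/243.

Σ = -44557/243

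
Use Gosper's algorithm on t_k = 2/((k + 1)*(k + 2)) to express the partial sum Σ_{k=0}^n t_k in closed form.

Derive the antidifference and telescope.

The ratio is (k + 1)/(k + 3).
Take A(k)=k + 1, B(k)=k + 3, C(k)=1.
Solve (k + 1)·f(k+1) − (k + 2)·f(k) = 1.
Bound: deg f ≤ 1.
Match coefficients ⇒ f(k) = k.
Then R = B(k−1)f/C = k*(k + 2), so s_k = R(k)·t_k = 2*k/(k + 1).
Verify: 2/(k**2 + 3*k + 2) matches t_k.
Σ_(k=0)^n t_k = s_(n+1) − s_(0) = (2*(n + 1)/(n + 2)) − (0), i.e. 2*(n + 1)/(n + 2).

S(n) = 2*(n + 1)/(n + 2)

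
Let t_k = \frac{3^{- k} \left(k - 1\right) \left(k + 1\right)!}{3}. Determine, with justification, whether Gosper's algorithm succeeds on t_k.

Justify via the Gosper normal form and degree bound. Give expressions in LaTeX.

Yes. s_k = 3^{- k} \left(k + 1\right)!.

t_(k+1)/t_k = k*(k + 2)/(3*(k - 1)).
Take A(k)=k/3 + 2/3, B(k)=1, C(k)=k - 1.
Set up (k/3 + 2/3)·f(k+1) − (1)·f(k) − (k - 1) = 0.
Bound: deg f ≤ 0.
Solving with deg f ≤ 0: f(k) = 3.
R(k) = B(k−1)·f(k)/C(k) = 3/(k - 1); s_k = R·t_k = factorial(k + 1)/3**k.
s_(k+1) − s_k = (k - 1)*factorial(k + 1)/(3*3**k) = t_k.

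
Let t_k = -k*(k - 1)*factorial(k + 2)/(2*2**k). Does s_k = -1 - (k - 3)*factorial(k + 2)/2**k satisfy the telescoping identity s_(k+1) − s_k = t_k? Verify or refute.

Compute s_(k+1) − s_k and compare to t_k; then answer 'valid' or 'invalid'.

s_(k+1) = -2**(-k - 1)*(k - 2)*factorial(k + 3) - 1
s_(k+1) − s_k = -k*(k - 1)*factorial(k + 2)/(2*2**k)
(s_(k+1) − s_k) − t_k = 0

valid (s_(k+1) − s_k reduces to t_k)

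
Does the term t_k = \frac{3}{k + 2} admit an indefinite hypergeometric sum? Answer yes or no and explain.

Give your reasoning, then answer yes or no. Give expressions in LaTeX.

r(k) = (k + 2)/(k + 3) after simplifying.
So A=k + 2 and B=k + 3, with C=1.
Set up (k + 2)·f(k+1) − (k + 2)·f(k) − (1) = 0.
d = 0 from the (1,1,0) case.
Write f(k) = c0. Then LHS − RHS = -1, requiring -1 = 0: contradictory. No certificate.

No — key equation has no polynomial f.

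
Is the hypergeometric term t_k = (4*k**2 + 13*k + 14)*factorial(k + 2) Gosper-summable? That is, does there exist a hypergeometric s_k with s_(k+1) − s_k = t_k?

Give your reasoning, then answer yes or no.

Yes. s_k = (4*k + 1)*factorial(k + 2).

t_(k+1)/t_k = (k + 3)*(13*k + 4*(k + 1)**2 + 27)/(4*k**2 + 13*k + 14).
Normal form (A,B,C) = (k + 3, 1, k**2 + 13*k/4 + 7/2).
Need (k + 3)·f(k+1) − (1)·f(k) = k**2 + 13*k/4 + 7/2.
Degrees (1,0,2) ⇒ d ≤ 1.
Solving with deg f ≤ 1: f(k) = (4*k + 1)/4.
Then R = B(k−1)f/C = (4*k + 1)/(4*k**2 + 13*k + 14), so s_k = R(k)·t_k = (4*k + 1)*factorial(k + 2).
s_(k+1) − s_k = (4*k**2 + 13*k + 14)*factorial(k + 2) = t_k.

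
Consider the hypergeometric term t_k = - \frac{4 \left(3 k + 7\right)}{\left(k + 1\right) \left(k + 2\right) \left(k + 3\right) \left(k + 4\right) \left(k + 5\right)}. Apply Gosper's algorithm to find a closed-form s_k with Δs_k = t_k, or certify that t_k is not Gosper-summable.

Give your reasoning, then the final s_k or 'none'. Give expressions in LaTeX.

s_k = \frac{k \left(- k^{2} - 8 k - 19\right)}{3 \left(k^{3} + 8 k^{2} + 19 k + 12\right)}

The ratio is (k + 1)*(3*k + 10)/((k + 6)*(3*k + 7)).
Gosper form: A/B · C(k+1)/C(k) with A=k + 1, B=k + 6, C=k + 7/3.
Need (k + 1)·f(k+1) − (k + 5)·f(k) = k + 7/3.
Bound: deg f ≤ 4.
Solving with deg f ≤ 4: f(k) = k*(k + 2)*(k**2 + 8*k + 19)/36.
Certificate R = B(k−1)f/C = k*(k + 2)*(k + 5)*(k**2 + 8*k + 19)/(12*(3*k + 7)) gives s_k = k*(-k**2 - 8*k - 19)/(3*(k**3 + 8*k**2 + 19*k + 12)).
Check: Δs_k = 4*(-3*k - 7)/(k**5 + 15*k**4 + 85*k**3 + 225*k**2 + 274*k + 120). ✓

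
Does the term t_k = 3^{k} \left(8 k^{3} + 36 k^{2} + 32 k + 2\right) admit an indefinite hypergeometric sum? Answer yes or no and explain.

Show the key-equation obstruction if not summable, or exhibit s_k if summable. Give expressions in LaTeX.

Yes. s_k = 2 \cdot 3^{k} \left(2 k^{3} - k - 1\right).

Compute t_(k+1)/t_k: get 3*(4*k**3 + 30*k**2 + 64*k + 39)/(4*k**3 + 18*k**2 + 16*k + 1).
A = 3, B = 1, C = k**3 + 9*k**2/2 + 4*k + 1/4.
f must satisfy (3)·f(k+1) − (1)·f(k) = k**3 + 9*k**2/2 + 4*k + 1/4.
deg f ≤ 3 (via 0,0,3).
Solve for f: f(k) = (k - 1)*(2*k**2 + 2*k + 1)/4 (degree 3 ≤ 3).
So s_k = (B(k−1)f/C)·t_k = ((k - 1)*(2*k**2 + 2*k + 1)/(4*k**3 + 18*k**2 + 16*k + 1))·t_k = 2*3**k*(2*k**3 - k - 1).
Δs = 3**k*(8*k**3 + 36*k**2 + 32*k + 2), as required.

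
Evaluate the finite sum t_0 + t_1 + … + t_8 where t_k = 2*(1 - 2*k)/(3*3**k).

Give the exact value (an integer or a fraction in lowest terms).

Σ = 2/2187

r(k) = (2*k + 1)/(3*(2*k - 1)) after simplifying.
Normal form (A,B,C) = (1/3, 1, k - 1/2).
Set up (1/3)·f(k+1) − (1)·f(k) − (k - 1/2) = 0.
d = 1 from the (0,0,1) case.
Match coefficients ⇒ f(k) = -3*k/2.
Get s_k = R·t_k = 2*k/3**k with R(k) = B(k−1)f(k)/C(k) = -3*k/(2*k - 1).
Verify: 2*(1 - 2*k)/(3*3**k) matches t_k.
Telescoping: Σ = s_(9) − s_(0) = 2/2187 − (0) = 2/2187.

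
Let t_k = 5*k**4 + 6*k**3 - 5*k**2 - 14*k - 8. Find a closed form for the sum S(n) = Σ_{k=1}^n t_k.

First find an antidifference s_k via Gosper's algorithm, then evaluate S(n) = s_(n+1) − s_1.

S(n) = n*(n**4 + 4*n**3 + 3*n**2 - 8*n - 16)

r(k) = (5*k**4 + 26*k**3 + 43*k**2 + 14*k - 16)/(5*k**4 + 6*k**3 - 5*k**2 - 14*k - 8) after simplifying.
Factor: A=1; B=1; C=k**4 + 6*k**3/5 - k**2 - 14*k/5 - 8/5.
Set up (1)·f(k+1) − (1)·f(k) − (k**4 + 6*k**3/5 - k**2 - 14*k/5 - 8/5) = 0.
Bound: deg f ≤ 5.
Match coefficients ⇒ f(k) = k*(k + 1)*(k**3 - 2*k**2 - k - 2)/5.
R(k) = B(k−1)·f(k)/C(k) = k*(k**3 - 2*k**2 - k - 2)/(5*k**3 + k**2 - 6*k - 8); s_k = R·t_k = k*(k**4 - k**3 - 3*k**2 - 3*k - 2).
Δs = 5*k**4 + 6*k**3 - 5*k**2 - 14*k - 8, as required.
Evaluate: s_(n+1) = n**5 + 4*n**4 + 3*n**3 - 8*n**2 - 16*n - 8; subtract s_(1) = -8 ⇒ S(n) = n*(n**4 + 4*n**3 + 3*n**2 - 8*n - 16).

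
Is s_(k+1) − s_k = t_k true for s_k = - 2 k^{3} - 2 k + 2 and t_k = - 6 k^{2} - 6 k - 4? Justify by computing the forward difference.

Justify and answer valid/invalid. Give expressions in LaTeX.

s_(k+1) = -2*k - 2*(k + 1)**3
s_(k+1) − s_k = 2*k**3 - 2*(k + 1)**3 - 2
(s_(k+1) − s_k) − t_k = 0

valid; difference matches t_k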